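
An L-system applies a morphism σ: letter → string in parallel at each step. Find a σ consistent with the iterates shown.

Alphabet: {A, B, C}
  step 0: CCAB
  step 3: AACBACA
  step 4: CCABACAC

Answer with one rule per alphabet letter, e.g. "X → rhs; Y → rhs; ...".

  step 3 ⇒ step 4: AACBACA ⇒ C·C·A·BA·C·A·C
    A ↦ C
    B ↦ BA
    C ↦ A

A->C, B->BA, C->A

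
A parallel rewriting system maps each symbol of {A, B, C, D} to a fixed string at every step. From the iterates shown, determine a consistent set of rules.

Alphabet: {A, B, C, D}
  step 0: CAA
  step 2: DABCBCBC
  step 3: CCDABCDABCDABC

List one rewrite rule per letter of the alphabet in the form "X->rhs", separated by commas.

  step 2 ⇒ step 3: DABCBCBC ⇒ C·C·DA·BC·DA·BC·DA·BC
    A ↦ C
    B ↦ DA
    C ↦ BC
    D ↦ C

A->C, B->DA, C->BC, D->C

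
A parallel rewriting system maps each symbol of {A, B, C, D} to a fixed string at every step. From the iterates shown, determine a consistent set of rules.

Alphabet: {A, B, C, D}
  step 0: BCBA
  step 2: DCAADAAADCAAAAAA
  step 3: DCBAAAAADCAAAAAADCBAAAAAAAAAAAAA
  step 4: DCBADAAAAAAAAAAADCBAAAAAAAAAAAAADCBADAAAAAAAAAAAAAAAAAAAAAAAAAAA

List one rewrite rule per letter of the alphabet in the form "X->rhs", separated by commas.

  step 3 ⇒ step 4: DCBAAAAADCAAAAAADCBAAAAAAAAAAAAA ⇒ DC·BA·DA·AA·AA·AA·AA·AA·DC·BA·AA·AA·AA·AA·AA·AA·DC·BA·DA·AA·AA·AA·AA·AA·AA·AA·AA·AA·AA·AA·AA·AA
    A ↦ AA
    B ↦ DA
    C ↦ BA
    D ↦ DC

A->AA, B->DA, C->BA, D->DC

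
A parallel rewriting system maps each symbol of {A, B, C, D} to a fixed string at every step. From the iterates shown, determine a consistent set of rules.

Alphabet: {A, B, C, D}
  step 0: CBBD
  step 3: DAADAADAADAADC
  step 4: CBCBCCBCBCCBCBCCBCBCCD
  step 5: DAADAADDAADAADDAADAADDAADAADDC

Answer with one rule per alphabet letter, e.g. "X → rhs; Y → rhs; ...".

A->BC, B->AA, C->D, D->C

  step 4 ⇒ step 5: CBCBCCBCBCCBCBCCBCBCCD ⇒ D·AA·D·AA·D·D·AA·D·AA·D·D·AA·D·AA·D·D·AA·D·AA·D·D·C
    B ↦ AA
    C ↦ D
    D ↦ C
  step 3 ⇒ step 4: DAADAADAADAADC ⇒ C·BC·BC·C·BC·BC·C·BC·BC·C·BC·BC·C·D
    A ↦ BC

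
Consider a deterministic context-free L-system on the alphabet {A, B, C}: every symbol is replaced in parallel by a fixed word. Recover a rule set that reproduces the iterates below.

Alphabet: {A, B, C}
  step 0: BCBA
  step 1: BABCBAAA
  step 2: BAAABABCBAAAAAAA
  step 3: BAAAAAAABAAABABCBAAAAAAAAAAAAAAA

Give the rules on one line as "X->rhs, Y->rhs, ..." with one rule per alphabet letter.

A->AA, B->BA, C->BC

  step 2 ⇒ step 3: BAAABABCBAAAAAAA ⇒ BA·AA·AA·AA·BA·AA·BA·BC·BA·AA·AA·AA·AA·AA·AA·AA
    A ↦ AA
    B ↦ BA
    C ↦ BC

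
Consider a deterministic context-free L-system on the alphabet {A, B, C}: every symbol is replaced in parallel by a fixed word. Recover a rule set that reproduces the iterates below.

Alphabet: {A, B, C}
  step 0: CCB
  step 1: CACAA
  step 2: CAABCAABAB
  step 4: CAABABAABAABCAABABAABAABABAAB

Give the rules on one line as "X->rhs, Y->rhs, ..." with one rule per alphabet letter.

A->AB, B->A, C->CA

  step 1 ⇒ step 2: CACAA ⇒ CA·AB·CA·AB·AB
    A ↦ AB
    C ↦ CA
  step 0 ⇒ step 1: CCB ⇒ CA·CA·A
    B ↦ A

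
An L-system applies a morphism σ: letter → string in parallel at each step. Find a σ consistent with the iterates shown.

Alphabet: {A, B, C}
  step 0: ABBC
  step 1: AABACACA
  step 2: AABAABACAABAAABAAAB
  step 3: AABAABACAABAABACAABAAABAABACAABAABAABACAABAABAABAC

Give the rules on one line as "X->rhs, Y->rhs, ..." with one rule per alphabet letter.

A->AAB, B->AC, C->A

  step 2 ⇒ step 3: AABAABACAABAAABAAAB ⇒ AAB·AAB·AC·AAB·AAB·AC·AAB·A·AAB·AAB·AC·AAB·AAB·AAB·AC·AAB·AAB·AAB·AC
    A ↦ AAB
    B ↦ AC
    C ↦ A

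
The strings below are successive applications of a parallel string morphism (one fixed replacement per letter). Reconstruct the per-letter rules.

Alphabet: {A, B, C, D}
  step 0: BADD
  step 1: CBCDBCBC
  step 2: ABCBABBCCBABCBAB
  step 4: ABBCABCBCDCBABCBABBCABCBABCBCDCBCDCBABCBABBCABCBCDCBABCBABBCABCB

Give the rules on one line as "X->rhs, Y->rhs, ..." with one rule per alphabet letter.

A->CD, B->CB, C->AB, D->BC

  step 1 ⇒ step 2: CBCDBCBC ⇒ AB·CB·AB·BC·CB·AB·CB·AB
    B ↦ CB
    C ↦ AB
    D ↦ BC
  step 0 ⇒ step 1: BADD ⇒ CB·CD·BC·BC
    A ↦ CD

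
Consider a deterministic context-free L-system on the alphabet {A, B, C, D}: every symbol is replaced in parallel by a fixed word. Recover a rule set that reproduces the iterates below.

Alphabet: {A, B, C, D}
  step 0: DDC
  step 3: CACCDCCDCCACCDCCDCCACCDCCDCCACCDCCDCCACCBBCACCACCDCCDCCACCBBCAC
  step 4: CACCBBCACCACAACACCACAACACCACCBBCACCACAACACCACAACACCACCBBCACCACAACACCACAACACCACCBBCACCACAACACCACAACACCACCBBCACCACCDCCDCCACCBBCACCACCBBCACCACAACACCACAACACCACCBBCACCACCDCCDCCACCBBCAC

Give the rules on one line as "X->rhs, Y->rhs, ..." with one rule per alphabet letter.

A->CBB, B->CDC, C->CAC, D->AA

  step 3 ⇒ step 4: CACCDCCDCCACCDCCDCCACCDCCDCCACCDCCDCCACCBBCACCACCDCCDCCACCBBCAC ⇒ CAC·CBB·CAC·CAC·AA·CAC·CAC·AA·CAC·CAC·CBB·CAC·CAC·AA·CAC·CAC·AA·CAC·CAC·CBB·CAC·CAC·AA·CAC·CAC·AA·CAC·CAC·CBB·CAC·CAC·AA·CAC·CAC·AA·CAC·CAC·CBB·CAC·CAC·CDC·CDC·CAC·CBB·CAC·CAC·CBB·CAC·CAC·AA·CAC·CAC·AA·CAC·CAC·CBB·CAC·CAC·CDC·CDC·CAC·CBB·CAC
    A ↦ CBB
    B ↦ CDC
    C ↦ CAC
    D ↦ AA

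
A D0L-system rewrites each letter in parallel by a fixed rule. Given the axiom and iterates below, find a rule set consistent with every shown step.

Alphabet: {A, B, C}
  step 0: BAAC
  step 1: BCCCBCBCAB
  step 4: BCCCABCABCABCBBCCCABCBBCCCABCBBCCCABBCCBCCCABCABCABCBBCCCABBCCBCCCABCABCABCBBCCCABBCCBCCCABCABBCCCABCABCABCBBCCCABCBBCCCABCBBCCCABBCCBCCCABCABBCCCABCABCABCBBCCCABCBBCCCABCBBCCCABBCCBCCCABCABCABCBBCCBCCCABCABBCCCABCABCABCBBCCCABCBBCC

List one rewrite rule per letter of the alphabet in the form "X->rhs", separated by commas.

A->CB, B->BCC, C->CAB

  step 0 ⇒ step 1: BAAC ⇒ BCC·CB·CB·CAB
    A ↦ CB
    B ↦ BCC
    C ↦ CAB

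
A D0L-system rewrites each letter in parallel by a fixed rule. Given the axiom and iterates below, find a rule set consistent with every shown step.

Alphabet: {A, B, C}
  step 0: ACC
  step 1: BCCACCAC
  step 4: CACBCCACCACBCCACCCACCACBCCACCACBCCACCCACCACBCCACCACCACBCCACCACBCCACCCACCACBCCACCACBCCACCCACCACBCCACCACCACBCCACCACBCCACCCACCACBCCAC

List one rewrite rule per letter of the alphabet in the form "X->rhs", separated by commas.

A->BC, B->C, C->CAC

  step 0 ⇒ step 1: ACC ⇒ BC·CAC·CAC
    A ↦ BC
    C ↦ CAC
    B ↦ C  (constrained at step 1)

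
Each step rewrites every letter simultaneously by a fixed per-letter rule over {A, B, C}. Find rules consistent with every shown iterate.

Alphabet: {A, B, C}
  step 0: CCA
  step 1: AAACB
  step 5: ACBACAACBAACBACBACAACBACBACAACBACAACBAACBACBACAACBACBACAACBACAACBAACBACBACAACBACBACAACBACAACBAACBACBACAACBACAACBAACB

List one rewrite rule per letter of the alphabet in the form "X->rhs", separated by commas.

A->ACB, B->CA, C->A

  step 0 ⇒ step 1: CCA ⇒ A·A·ACB
    A ↦ ACB
    C ↦ A
    B ↦ CA  (constrained at step 1)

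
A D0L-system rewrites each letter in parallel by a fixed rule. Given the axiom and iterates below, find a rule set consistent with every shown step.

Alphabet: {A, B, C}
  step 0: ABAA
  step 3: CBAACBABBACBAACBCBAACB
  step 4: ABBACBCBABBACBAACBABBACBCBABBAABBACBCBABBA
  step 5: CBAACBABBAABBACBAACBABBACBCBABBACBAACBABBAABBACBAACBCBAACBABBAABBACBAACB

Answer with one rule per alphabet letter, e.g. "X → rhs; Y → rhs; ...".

A->CB, B->A, C->ABB

  step 4 ⇒ step 5: ABBACBCBABBACBAACBABBACBCBABBAABBACBCBABBA ⇒ CB·A·A·CB·ABB·A·ABB·A·CB·A·A·CB·ABB·A·CB·CB·ABB·A·CB·A·A·CB·ABB·A·ABB·A·CB·A·A·CB·CB·A·A·CB·ABB·A·ABB·A·CB·A·A·CB
    A ↦ CB
    B ↦ A
    C ↦ ABB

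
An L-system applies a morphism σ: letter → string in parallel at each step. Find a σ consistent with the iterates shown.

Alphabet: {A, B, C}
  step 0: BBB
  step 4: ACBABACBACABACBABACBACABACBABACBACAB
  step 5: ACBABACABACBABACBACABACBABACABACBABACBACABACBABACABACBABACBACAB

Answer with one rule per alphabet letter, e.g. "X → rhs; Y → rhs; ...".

A->AC, B->AB, C->B

  step 4 ⇒ step 5: ACBABACBACABACBABACBACABACBABACBACAB ⇒ AC·B·AB·AC·AB·AC·B·AB·AC·B·AC·AB·AC·B·AB·AC·AB·AC·B·AB·AC·B·AC·AB·AC·B·AB·AC·AB·AC·B·AB·AC·B·AC·AB
    A ↦ AC
    B ↦ AB
    C ↦ B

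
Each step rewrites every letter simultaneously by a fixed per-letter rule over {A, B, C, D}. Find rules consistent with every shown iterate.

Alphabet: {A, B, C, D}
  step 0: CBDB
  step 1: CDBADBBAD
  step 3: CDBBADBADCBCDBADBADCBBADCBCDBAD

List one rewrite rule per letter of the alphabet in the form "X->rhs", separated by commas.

  step 0 ⇒ step 1: CBDB ⇒ CD·BAD·B·BAD
    B ↦ BAD
    C ↦ CD
    D ↦ B
    A ↦ C  (constrained at step 1)

A->C, B->BAD, C->CD, D->B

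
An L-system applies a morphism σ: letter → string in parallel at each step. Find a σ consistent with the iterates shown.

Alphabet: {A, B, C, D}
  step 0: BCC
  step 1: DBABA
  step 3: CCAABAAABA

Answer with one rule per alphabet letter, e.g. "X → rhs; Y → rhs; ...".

  step 0 ⇒ step 1: BCC ⇒ D·BA·BA
    B ↦ D
    C ↦ BA
    A ↦ C  (constrained at step 1)
    D ↦ AA  (constrained at step 1)

A->C, B->D, C->BA, D->AA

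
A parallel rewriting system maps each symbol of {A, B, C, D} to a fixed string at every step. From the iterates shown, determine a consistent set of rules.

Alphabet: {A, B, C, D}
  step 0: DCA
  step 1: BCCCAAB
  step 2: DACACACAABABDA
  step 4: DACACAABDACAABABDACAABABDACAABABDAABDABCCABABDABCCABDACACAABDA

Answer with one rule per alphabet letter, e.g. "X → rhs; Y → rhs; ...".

A->AB, B->DA, C->CA, D->BCC

  step 1 ⇒ step 2: BCCCAAB ⇒ DA·CA·CA·CA·AB·AB·DA
    A ↦ AB
    B ↦ DA
    C ↦ CA
  step 0 ⇒ step 1: DCA ⇒ BCC·CA·AB
    D ↦ BCC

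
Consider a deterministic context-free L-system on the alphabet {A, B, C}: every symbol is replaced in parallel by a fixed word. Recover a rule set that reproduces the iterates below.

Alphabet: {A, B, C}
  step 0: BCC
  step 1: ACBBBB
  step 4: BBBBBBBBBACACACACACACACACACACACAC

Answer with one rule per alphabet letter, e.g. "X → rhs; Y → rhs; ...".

A->B, B->AC, C->BB

  step 0 ⇒ step 1: BCC ⇒ AC·BB·BB
    B ↦ AC
    C ↦ BB
    A ↦ B  (constrained at step 1)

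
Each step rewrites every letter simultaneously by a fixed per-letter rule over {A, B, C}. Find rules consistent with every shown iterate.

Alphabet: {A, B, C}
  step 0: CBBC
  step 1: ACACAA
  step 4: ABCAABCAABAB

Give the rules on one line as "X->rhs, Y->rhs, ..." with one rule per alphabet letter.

A->B, B->CA, C->A

  step 0 ⇒ step 1: CBBC ⇒ A·CA·CA·A
    B ↦ CA
    C ↦ A
    A ↦ B  (constrained at step 1)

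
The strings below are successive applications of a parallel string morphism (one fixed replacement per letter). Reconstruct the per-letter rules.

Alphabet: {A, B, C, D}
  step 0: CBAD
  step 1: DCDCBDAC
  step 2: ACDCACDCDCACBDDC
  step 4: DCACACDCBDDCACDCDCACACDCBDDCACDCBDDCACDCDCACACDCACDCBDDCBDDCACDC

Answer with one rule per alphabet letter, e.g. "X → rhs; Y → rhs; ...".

A->BD, B->DC, C->DC, D->AC

  step 1 ⇒ step 2: DCDCBDAC ⇒ AC·DC·AC·DC·DC·AC·BD·DC
    A ↦ BD
    B ↦ DC
    C ↦ DC
    D ↦ AC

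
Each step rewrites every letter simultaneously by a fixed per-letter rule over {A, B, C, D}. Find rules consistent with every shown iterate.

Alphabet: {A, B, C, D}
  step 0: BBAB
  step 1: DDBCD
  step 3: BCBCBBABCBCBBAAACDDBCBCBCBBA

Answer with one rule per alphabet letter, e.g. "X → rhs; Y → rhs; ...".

  step 0 ⇒ step 1: BBAB ⇒ D·D·BC·D
    A ↦ BC
    B ↦ D
    C ↦ BBA  (constrained at step 1)
    D ↦ AAC  (constrained at step 1)

A->BC, B->D, C->BBA, D->AAC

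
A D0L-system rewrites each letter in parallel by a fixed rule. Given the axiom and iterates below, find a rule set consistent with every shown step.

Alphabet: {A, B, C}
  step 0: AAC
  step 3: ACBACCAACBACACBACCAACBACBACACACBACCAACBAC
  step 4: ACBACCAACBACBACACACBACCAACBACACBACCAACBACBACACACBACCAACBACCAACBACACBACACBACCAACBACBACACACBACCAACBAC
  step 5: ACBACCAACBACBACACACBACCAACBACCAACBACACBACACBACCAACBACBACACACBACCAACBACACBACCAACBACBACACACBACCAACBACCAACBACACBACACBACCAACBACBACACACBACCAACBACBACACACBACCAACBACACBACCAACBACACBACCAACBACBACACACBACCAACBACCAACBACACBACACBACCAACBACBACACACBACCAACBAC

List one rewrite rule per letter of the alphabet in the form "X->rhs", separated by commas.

A->AC, B->CA, C->BAC

  step 4 ⇒ step 5: ACBACCAACBACBACACACBACCAACBACACBACCAACBACBACACACBACCAACBACCAACBACACBACACBACCAACBACBACACACBACCAACBAC ⇒ AC·BAC·CA·AC·BAC·BAC·AC·AC·BAC·CA·AC·BAC·CA·AC·BAC·AC·BAC·AC·BAC·CA·AC·BAC·BAC·AC·AC·BAC·CA·AC·BAC·AC·BAC·CA·AC·BAC·BAC·AC·AC·BAC·CA·AC·BAC·CA·AC·BAC·AC·BAC·AC·BAC·CA·AC·BAC·BAC·AC·AC·BAC·CA·AC·BAC·BAC·AC·AC·BAC·CA·AC·BAC·AC·BAC·CA·AC·BAC·AC·BAC·CA·AC·BAC·BAC·AC·AC·BAC·CA·AC·BAC·CA·AC·BAC·AC·BAC·AC·BAC·CA·AC·BAC·BAC·AC·AC·BAC·CA·AC·BAC
    A ↦ AC
    B ↦ CA
    C ↦ BAC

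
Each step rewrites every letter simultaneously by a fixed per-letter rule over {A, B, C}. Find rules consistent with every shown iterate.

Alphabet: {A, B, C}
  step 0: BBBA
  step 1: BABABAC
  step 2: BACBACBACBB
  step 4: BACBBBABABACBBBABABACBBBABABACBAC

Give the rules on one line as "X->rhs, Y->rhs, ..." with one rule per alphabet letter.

A->C, B->BA, C->BB

  step 1 ⇒ step 2: BABABAC ⇒ BA·C·BA·C·BA·C·BB
    A ↦ C
    B ↦ BA
    C ↦ BB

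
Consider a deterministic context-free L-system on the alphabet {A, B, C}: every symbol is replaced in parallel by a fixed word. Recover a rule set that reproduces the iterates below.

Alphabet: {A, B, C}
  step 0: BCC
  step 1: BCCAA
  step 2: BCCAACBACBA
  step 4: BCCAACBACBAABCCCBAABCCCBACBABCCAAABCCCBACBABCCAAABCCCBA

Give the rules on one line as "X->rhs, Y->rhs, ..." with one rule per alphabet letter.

  step 1 ⇒ step 2: BCCAA ⇒ BCC·A·A·CBA·CBA
    A ↦ CBA
    B ↦ BCC
    C ↦ A

A->CBA, B->BCC, C->A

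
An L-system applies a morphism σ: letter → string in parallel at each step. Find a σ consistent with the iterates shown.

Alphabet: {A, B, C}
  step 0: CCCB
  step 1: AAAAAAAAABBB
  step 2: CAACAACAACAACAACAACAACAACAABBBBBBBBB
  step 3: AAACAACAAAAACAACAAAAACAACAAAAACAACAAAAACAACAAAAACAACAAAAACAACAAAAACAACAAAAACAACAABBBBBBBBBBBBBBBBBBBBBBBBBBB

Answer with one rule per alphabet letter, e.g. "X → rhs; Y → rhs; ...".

  step 2 ⇒ step 3: CAACAACAACAACAACAACAACAACAABBBBBBBBB ⇒ AAA·CAA·CAA·AAA·CAA·CAA·AAA·CAA·CAA·AAA·CAA·CAA·AAA·CAA·CAA·AAA·CAA·CAA·AAA·CAA·CAA·AAA·CAA·CAA·AAA·CAA·CAA·BBB·BBB·BBB·BBB·BBB·BBB·BBB·BBB·BBB
    A ↦ CAA
    B ↦ BBB
    C ↦ AAA

A->CAA, B->BBB, C->AAA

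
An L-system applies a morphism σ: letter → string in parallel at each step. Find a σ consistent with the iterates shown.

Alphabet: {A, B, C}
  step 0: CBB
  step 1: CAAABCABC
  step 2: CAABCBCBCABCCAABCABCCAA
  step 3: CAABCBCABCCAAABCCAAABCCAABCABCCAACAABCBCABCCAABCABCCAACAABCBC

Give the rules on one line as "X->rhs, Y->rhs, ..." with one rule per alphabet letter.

A->BC, B->ABC, C->CAA

  step 2 ⇒ step 3: CAABCBCBCABCCAABCABCCAA ⇒ CAA·BC·BC·ABC·CAA·ABC·CAA·ABC·CAA·BC·ABC·CAA·CAA·BC·BC·ABC·CAA·BC·ABC·CAA·CAA·BC·BC
    A ↦ BC
    B ↦ ABC
    C ↦ CAA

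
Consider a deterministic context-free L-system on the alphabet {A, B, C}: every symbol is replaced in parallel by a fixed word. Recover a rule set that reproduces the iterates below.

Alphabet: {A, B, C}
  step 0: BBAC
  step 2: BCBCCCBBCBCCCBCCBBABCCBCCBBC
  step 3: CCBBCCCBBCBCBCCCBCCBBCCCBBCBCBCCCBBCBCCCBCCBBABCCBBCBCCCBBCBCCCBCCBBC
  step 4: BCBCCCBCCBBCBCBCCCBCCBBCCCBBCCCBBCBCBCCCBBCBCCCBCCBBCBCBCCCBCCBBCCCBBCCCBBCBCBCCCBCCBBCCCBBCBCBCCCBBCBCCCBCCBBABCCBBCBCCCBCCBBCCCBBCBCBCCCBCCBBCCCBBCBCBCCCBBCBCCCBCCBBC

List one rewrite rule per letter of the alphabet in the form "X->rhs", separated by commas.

A->BAB, B->CCB, C->BC

  step 3 ⇒ step 4: CCBBCCCBBCBCBCCCBCCBBCCCBBCBCBCCCBBCBCCCBCCBBABCCBBCBCCCBBCBCCCBCCBBC ⇒ BC·BC·CCB·CCB·BC·BC·BC·CCB·CCB·BC·CCB·BC·CCB·BC·BC·BC·CCB·BC·BC·CCB·CCB·BC·BC·BC·CCB·CCB·BC·CCB·BC·CCB·BC·BC·BC·CCB·CCB·BC·CCB·BC·BC·BC·CCB·BC·BC·CCB·CCB·BAB·CCB·BC·BC·CCB·CCB·BC·CCB·BC·BC·BC·CCB·CCB·BC·CCB·BC·BC·BC·CCB·BC·BC·CCB·CCB·BC
    A ↦ BAB
    B ↦ CCB
    C ↦ BC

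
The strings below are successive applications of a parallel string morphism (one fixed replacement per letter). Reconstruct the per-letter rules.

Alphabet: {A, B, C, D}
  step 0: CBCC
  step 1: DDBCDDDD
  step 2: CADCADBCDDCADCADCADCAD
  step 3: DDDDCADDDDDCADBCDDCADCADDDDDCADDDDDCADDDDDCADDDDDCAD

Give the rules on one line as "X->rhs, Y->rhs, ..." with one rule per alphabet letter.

A->DD, B->BC, C->DD, D->CAD

  step 2 ⇒ step 3: CADCADBCDDCADCADCADCAD ⇒ DD·DD·CAD·DD·DD·CAD·BC·DD·CAD·CAD·DD·DD·CAD·DD·DD·CAD·DD·DD·CAD·DD·DD·CAD
    A ↦ DD
    B ↦ BC
    C ↦ DD
    D ↦ CAD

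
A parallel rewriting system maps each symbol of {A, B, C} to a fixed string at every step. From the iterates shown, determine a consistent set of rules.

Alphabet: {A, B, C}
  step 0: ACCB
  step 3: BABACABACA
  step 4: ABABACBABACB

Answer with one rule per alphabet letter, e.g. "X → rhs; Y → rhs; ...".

A->B, B->A, C->AC

  step 3 ⇒ step 4: BABACABACA ⇒ A·B·A·B·AC·B·A·B·AC·B
    A ↦ B
    B ↦ A
    C ↦ AC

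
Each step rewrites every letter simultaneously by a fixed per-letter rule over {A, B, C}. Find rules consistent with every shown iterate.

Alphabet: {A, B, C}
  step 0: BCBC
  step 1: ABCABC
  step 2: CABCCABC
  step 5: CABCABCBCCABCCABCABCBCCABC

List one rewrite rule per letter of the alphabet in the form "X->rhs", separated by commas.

A->C, B->A, C->BC

  step 1 ⇒ step 2: ABCABC ⇒ C·A·BC·C·A·BC
    A ↦ C
    B ↦ A
    C ↦ BC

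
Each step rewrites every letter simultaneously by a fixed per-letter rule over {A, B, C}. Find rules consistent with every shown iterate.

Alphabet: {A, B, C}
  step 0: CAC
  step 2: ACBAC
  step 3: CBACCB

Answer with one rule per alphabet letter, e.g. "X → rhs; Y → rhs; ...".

  step 2 ⇒ step 3: ACBAC ⇒ C·B·AC·C·B
    A ↦ C
    B ↦ AC
    C ↦ B

A->C, B->AC, C->B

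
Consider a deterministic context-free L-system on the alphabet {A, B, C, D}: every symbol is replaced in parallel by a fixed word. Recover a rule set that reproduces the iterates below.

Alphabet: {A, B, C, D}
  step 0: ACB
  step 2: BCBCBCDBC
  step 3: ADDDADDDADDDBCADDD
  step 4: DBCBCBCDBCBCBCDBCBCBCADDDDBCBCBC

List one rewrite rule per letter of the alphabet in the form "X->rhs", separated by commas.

A->D, B->AD, C->DD, D->BC

  step 3 ⇒ step 4: ADDDADDDADDDBCADDD ⇒ D·BC·BC·BC·D·BC·BC·BC·D·BC·BC·BC·AD·DD·D·BC·BC·BC
    A ↦ D
    B ↦ AD
    C ↦ DD
    D ↦ BC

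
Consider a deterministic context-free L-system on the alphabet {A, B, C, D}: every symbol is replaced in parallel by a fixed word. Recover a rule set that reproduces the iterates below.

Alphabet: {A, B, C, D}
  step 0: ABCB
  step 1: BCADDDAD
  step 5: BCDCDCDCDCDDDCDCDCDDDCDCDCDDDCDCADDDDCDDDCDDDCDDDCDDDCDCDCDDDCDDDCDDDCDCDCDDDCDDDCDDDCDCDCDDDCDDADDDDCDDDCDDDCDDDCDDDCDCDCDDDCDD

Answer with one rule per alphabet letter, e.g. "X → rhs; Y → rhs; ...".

  step 0 ⇒ step 1: ABCB ⇒ BC·AD·DD·AD
    A ↦ BC
    B ↦ AD
    C ↦ DD
    D ↦ DC  (constrained at step 1)

A->BC, B->AD, C->DD, D->DC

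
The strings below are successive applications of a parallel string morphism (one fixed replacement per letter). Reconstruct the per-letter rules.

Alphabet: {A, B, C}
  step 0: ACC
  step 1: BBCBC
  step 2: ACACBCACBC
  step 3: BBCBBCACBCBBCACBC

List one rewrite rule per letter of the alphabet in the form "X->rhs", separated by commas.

  step 2 ⇒ step 3: ACACBCACBC ⇒ B·BC·B·BC·AC·BC·B·BC·AC·BC
    A ↦ B
    B ↦ AC
    C ↦ BC

A->B, B->AC, C->BC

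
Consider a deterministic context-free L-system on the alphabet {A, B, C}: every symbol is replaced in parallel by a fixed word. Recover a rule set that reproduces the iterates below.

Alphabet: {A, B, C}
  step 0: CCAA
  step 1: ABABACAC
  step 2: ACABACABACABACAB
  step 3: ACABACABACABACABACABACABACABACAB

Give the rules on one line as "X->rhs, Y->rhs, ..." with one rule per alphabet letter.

  step 2 ⇒ step 3: ACABACABACABACAB ⇒ AC·AB·AC·AB·AC·AB·AC·AB·AC·AB·AC·AB·AC·AB·AC·AB
    A ↦ AC
    B ↦ AB
    C ↦ AB

A->AC, B->AB, C->AB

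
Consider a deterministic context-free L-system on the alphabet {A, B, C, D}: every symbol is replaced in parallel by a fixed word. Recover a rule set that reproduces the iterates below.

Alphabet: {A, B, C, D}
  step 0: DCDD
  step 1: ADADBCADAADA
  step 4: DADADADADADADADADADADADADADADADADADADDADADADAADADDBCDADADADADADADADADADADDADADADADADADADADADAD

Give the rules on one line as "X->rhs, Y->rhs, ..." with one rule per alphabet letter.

  step 0 ⇒ step 1: DCDD ⇒ ADA·DBC·ADA·ADA
    C ↦ DBC
    D ↦ ADA
    A ↦ D  (constrained at step 1)
    B ↦ D  (constrained at step 1)

A->D, B->D, C->DBC, D->ADA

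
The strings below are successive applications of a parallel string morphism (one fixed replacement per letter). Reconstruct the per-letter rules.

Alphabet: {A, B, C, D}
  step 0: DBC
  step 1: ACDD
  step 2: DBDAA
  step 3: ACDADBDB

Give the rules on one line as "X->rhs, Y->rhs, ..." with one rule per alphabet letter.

A->DB, B->CD, C->D, D->A

  step 2 ⇒ step 3: DBDAA ⇒ A·CD·A·DB·DB
    A ↦ DB
    B ↦ CD
    D ↦ A
  step 0 ⇒ step 1: DBC ⇒ A·CD·D
    C ↦ D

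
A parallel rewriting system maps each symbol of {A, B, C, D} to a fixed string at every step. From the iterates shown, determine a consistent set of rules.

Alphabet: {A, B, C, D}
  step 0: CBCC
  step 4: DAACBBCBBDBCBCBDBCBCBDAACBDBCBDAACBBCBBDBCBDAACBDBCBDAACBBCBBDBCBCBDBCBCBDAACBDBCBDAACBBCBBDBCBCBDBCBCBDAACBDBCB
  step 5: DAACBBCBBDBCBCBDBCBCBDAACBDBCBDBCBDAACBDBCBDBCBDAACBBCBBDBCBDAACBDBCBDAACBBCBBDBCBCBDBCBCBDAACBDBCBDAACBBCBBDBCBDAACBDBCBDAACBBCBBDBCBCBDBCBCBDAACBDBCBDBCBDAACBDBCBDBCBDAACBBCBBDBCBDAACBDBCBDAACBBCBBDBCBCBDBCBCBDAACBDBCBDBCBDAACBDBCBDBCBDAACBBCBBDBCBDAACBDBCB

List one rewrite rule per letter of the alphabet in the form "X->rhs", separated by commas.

A->CBB, B->CB, C->DB, D->DAA

  step 4 ⇒ step 5: DAACBBCBBDBCBCBDBCBCBDAACBDBCBDAACBBCBBDBCBDAACBDBCBDAACBBCBBDBCBCBDBCBCBDAACBDBCBDAACBBCBBDBCBCBDBCBCBDAACBDBCB ⇒ DAA·CBB·CBB·DB·CB·CB·DB·CB·CB·DAA·CB·DB·CB·DB·CB·DAA·CB·DB·CB·DB·CB·DAA·CBB·CBB·DB·CB·DAA·CB·DB·CB·DAA·CBB·CBB·DB·CB·CB·DB·CB·CB·DAA·CB·DB·CB·DAA·CBB·CBB·DB·CB·DAA·CB·DB·CB·DAA·CBB·CBB·DB·CB·CB·DB·CB·CB·DAA·CB·DB·CB·DB·CB·DAA·CB·DB·CB·DB·CB·DAA·CBB·CBB·DB·CB·DAA·CB·DB·CB·DAA·CBB·CBB·DB·CB·CB·DB·CB·CB·DAA·CB·DB·CB·DB·CB·DAA·CB·DB·CB·DB·CB·DAA·CBB·CBB·DB·CB·DAA·CB·DB·CB
    A ↦ CBB
    B ↦ CB
    C ↦ DB
    D ↦ DAA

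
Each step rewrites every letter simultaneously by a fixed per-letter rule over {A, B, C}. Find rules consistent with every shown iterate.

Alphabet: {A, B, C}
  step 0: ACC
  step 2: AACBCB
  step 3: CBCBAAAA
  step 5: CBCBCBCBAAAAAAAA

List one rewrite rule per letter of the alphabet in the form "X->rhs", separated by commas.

A->CB, B->A, C->A

  step 2 ⇒ step 3: AACBCB ⇒ CB·CB·A·A·A·A
    A ↦ CB
    B ↦ A
    C ↦ A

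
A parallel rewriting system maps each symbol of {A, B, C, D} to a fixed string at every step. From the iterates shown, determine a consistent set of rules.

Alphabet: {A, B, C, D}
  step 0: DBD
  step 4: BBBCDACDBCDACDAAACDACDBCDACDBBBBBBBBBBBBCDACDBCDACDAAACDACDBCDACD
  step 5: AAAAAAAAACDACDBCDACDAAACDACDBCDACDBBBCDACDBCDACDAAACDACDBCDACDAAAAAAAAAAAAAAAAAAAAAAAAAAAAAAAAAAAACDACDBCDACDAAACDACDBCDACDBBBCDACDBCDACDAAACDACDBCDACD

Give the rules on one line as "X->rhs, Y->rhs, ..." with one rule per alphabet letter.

A->B, B->AAA, C->CD, D->ACD

  step 4 ⇒ step 5: BBBCDACDBCDACDAAACDACDBCDACDBBBBBBBBBBBBCDACDBCDACDAAACDACDBCDACD ⇒ AAA·AAA·AAA·CD·ACD·B·CD·ACD·AAA·CD·ACD·B·CD·ACD·B·B·B·CD·ACD·B·CD·ACD·AAA·CD·ACD·B·CD·ACD·AAA·AAA·AAA·AAA·AAA·AAA·AAA·AAA·AAA·AAA·AAA·AAA·CD·ACD·B·CD·ACD·AAA·CD·ACD·B·CD·ACD·B·B·B·CD·ACD·B·CD·ACD·AAA·CD·ACD·B·CD·ACD
    A ↦ B
    B ↦ AAA
    C ↦ CD
    D ↦ ACD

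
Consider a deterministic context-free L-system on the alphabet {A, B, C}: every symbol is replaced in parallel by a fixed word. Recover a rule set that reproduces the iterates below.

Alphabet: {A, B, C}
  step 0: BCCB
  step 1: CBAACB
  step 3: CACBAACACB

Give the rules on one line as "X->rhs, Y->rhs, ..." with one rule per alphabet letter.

  step 0 ⇒ step 1: BCCB ⇒ CB·A·A·CB
    B ↦ CB
    C ↦ A
    A ↦ C  (constrained at step 1)

A->C, B->CB, C->A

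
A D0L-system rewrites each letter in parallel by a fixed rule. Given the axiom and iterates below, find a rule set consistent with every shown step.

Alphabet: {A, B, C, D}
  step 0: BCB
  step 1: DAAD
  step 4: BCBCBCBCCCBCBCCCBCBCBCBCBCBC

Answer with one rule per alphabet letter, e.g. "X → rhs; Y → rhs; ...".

  step 0 ⇒ step 1: BCB ⇒ D·AA·D
    B ↦ D
    C ↦ AA
    A ↦ BC  (constrained at step 1)
    D ↦ CC  (constrained at step 1)

A->BC, B->D, C->AA, D->CC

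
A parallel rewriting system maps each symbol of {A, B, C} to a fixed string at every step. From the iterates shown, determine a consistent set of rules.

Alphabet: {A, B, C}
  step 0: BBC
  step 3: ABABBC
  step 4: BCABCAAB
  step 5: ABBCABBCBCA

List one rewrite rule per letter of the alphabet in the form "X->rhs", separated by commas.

A->BC, B->A, C->B

  step 4 ⇒ step 5: BCABCAAB ⇒ A·B·BC·A·B·BC·BC·A
    A ↦ BC
    B ↦ A
    C ↦ B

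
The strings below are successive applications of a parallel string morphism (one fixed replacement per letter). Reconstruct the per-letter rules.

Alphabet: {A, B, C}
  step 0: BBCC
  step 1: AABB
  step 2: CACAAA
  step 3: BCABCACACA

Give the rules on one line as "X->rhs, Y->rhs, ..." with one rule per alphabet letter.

  step 2 ⇒ step 3: CACAAA ⇒ B·CA·B·CA·CA·CA
    A ↦ CA
    C ↦ B
  step 0 ⇒ step 1: BBCC ⇒ A·A·B·B
    B ↦ A

A->CA, B->A, C->B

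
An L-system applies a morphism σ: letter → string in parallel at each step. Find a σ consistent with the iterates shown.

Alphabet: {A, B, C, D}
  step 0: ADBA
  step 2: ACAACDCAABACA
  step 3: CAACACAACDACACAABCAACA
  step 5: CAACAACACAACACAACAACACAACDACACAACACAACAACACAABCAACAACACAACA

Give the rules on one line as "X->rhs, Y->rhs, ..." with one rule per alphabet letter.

A->CA, B->AB, C->A, D->CD

  step 2 ⇒ step 3: ACAACDCAABACA ⇒ CA·A·CA·CA·A·CD·A·CA·CA·AB·CA·A·CA
    A ↦ CA
    B ↦ AB
    C ↦ A
    D ↦ CD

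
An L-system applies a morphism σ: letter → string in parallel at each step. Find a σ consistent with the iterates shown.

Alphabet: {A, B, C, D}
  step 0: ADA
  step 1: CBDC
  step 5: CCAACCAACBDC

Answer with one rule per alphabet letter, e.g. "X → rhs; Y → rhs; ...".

A->C, B->AC, C->A, D->BD

  step 0 ⇒ step 1: ADA ⇒ C·BD·C
    A ↦ C
    D ↦ BD
    B ↦ AC  (constrained at step 1)
    C ↦ A  (constrained at step 1)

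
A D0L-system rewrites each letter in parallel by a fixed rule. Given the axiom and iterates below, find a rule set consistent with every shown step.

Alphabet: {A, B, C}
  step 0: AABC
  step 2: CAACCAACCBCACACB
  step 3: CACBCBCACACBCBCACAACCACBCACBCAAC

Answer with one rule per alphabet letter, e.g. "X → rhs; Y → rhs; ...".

A->CB, B->AC, C->CA

  step 2 ⇒ step 3: CAACCAACCBCACACB ⇒ CA·CB·CB·CA·CA·CB·CB·CA·CA·AC·CA·CB·CA·CB·CA·AC
    A ↦ CB
    B ↦ AC
    C ↦ CA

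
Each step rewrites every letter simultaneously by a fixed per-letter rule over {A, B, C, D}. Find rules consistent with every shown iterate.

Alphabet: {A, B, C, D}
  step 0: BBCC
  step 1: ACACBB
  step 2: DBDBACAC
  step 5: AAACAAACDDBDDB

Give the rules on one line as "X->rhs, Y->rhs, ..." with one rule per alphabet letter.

  step 1 ⇒ step 2: ACACBB ⇒ D·B·D·B·AC·AC
    A ↦ D
    B ↦ AC
    C ↦ B
    D ↦ A  (constrained at step 2)

A->D, B->AC, C->B, D->A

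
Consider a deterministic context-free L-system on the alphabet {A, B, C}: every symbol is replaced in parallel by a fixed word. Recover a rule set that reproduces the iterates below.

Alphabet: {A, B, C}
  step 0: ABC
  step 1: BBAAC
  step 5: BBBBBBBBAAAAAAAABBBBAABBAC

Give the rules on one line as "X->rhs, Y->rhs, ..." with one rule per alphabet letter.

  step 0 ⇒ step 1: ABC ⇒ BB·A·AC
    A ↦ BB
    B ↦ A
    C ↦ AC

A->BB, B->A, C->AC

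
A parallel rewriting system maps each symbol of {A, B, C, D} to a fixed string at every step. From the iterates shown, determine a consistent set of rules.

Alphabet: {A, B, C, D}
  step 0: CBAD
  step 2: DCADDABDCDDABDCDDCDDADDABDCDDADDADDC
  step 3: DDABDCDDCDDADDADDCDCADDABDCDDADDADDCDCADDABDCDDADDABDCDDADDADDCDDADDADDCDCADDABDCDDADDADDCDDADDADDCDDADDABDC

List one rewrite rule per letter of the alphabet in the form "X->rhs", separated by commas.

  step 2 ⇒ step 3: DCADDABDCDDABDCDDCDDADDABDCDDADDADDC ⇒ DDA·BDC·DDC·DDA·DDA·DDC·DCA·DDA·BDC·DDA·DDA·DDC·DCA·DDA·BDC·DDA·DDA·BDC·DDA·DDA·DDC·DDA·DDA·DDC·DCA·DDA·BDC·DDA·DDA·DDC·DDA·DDA·DDC·DDA·DDA·BDC
    A ↦ DDC
    B ↦ DCA
    C ↦ BDC
    D ↦ DDA

A->DDC, B->DCA, C->BDC, D->DDA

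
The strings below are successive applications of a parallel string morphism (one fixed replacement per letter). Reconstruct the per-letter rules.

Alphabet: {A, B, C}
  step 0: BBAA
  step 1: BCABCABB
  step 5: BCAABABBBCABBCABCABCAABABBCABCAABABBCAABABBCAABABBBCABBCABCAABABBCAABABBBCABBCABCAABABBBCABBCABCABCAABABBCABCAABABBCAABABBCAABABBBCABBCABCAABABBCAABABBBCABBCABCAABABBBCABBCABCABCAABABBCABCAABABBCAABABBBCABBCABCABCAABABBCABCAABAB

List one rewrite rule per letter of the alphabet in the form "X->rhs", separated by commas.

  step 0 ⇒ step 1: BBAA ⇒ BCA·BCA·B·B
    A ↦ B
    B ↦ BCA
    C ↦ ABA  (constrained at step 1)

A->B, B->BCA, C->ABA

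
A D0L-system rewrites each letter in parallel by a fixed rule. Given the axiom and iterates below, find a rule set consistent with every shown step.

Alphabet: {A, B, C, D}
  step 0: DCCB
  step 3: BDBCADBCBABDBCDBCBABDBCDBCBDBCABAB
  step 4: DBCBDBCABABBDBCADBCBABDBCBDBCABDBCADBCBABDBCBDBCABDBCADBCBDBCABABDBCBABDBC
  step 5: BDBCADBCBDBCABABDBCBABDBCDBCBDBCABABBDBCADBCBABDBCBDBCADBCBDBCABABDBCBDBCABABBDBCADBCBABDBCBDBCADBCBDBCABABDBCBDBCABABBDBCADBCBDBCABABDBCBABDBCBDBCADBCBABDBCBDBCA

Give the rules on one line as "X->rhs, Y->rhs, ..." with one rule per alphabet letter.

A->BAB, B->DBC, C->A, D->B

  step 4 ⇒ step 5: DBCBDBCABABBDBCADBCBABDBCBDBCABDBCADBCBABDBCBDBCABDBCADBCBDBCABABDBCBABDBC ⇒ B·DBC·A·DBC·B·DBC·A·BAB·DBC·BAB·DBC·DBC·B·DBC·A·BAB·B·DBC·A·DBC·BAB·DBC·B·DBC·A·DBC·B·DBC·A·BAB·DBC·B·DBC·A·BAB·B·DBC·A·DBC·BAB·DBC·B·DBC·A·DBC·B·DBC·A·BAB·DBC·B·DBC·A·BAB·B·DBC·A·DBC·B·DBC·A·BAB·DBC·BAB·DBC·B·DBC·A·DBC·BAB·DBC·B·DBC·A
    A ↦ BAB
    B ↦ DBC
    C ↦ A
    D ↦ B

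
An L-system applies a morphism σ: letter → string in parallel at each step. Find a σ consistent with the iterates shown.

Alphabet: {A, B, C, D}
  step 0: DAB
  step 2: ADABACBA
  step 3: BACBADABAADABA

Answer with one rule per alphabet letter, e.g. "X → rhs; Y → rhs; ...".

A->BA, B->DA, C->A, D->C

  step 2 ⇒ step 3: ADABACBA ⇒ BA·C·BA·DA·BA·A·DA·BA
    A ↦ BA
    B ↦ DA
    C ↦ A
    D ↦ C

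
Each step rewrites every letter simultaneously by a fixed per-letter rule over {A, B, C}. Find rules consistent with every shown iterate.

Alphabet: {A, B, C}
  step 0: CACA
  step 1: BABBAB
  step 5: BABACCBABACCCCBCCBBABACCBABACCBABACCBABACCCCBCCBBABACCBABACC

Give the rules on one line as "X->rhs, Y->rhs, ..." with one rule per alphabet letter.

  step 0 ⇒ step 1: CACA ⇒ BA·B·BA·B
    A ↦ B
    C ↦ BA
    B ↦ CC  (constrained at step 1)

A->B, B->CC, C->BA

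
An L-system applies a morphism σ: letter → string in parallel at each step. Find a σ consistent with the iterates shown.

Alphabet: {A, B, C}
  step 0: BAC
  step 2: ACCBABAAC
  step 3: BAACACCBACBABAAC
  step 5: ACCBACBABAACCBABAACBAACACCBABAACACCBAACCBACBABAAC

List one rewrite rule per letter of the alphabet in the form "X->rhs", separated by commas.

A->BA, B->C, C->AC

  step 2 ⇒ step 3: ACCBABAAC ⇒ BA·AC·AC·C·BA·C·BA·BA·AC
    A ↦ BA
    B ↦ C
    C ↦ AC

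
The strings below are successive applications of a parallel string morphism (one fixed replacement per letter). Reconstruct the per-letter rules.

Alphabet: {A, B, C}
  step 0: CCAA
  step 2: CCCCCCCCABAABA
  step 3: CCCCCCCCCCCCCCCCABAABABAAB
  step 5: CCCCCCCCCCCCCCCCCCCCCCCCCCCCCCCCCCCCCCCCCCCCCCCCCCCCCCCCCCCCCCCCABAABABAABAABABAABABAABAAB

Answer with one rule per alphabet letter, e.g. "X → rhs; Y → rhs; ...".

A->AB, B->A, C->CC

  step 2 ⇒ step 3: CCCCCCCCABAABA ⇒ CC·CC·CC·CC·CC·CC·CC·CC·AB·A·AB·AB·A·AB
    A ↦ AB
    B ↦ A
    C ↦ CC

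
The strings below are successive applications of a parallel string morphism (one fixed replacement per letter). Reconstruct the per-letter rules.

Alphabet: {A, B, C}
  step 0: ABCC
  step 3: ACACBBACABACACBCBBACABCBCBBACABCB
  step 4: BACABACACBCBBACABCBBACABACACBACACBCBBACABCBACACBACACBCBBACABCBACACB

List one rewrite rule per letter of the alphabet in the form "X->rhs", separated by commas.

A->B, B->CB, C->ACA

  step 3 ⇒ step 4: ACACBBACABACACBCBBACABCBCBBACABCB ⇒ B·ACA·B·ACA·CB·CB·B·ACA·B·CB·B·ACA·B·ACA·CB·ACA·CB·CB·B·ACA·B·CB·ACA·CB·ACA·CB·CB·B·ACA·B·CB·ACA·CB
    A ↦ B
    B ↦ CB
    C ↦ ACA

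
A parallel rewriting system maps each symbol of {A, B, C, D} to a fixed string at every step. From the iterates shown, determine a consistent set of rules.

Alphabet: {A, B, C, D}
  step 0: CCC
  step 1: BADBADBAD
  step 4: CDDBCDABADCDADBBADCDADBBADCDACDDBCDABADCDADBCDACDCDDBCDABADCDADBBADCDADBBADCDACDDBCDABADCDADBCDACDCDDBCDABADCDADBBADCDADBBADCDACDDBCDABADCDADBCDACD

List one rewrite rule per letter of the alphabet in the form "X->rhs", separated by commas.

A->DB, B->CD, C->BAD, D->CDA

  step 0 ⇒ step 1: CCC ⇒ BAD·BAD·BAD
    C ↦ BAD
    A ↦ DB  (constrained at step 1)
    B ↦ CD  (constrained at step 1)
    D ↦ CDA  (constrained at step 1)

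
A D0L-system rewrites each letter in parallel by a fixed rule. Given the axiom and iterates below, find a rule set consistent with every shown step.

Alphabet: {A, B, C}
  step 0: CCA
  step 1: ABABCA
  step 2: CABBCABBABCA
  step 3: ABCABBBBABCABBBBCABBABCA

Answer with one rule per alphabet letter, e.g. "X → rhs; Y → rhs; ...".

  step 2 ⇒ step 3: CABBCABBABCA ⇒ AB·CA·BB·BB·AB·CA·BB·BB·CA·BB·AB·CA
    A ↦ CA
    B ↦ BB
    C ↦ AB

A->CA, B->BB, C->AB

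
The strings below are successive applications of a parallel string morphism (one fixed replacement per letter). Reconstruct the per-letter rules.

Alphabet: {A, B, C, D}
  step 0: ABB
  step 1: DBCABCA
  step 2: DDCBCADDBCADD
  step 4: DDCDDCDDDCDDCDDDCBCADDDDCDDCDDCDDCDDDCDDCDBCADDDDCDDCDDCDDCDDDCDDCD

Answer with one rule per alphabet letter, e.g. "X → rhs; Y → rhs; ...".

A->D, B->BCA, C->D, D->DDC

  step 1 ⇒ step 2: DBCABCA ⇒ DDC·BCA·D·D·BCA·D·D
    A ↦ D
    B ↦ BCA
    C ↦ D
    D ↦ DDC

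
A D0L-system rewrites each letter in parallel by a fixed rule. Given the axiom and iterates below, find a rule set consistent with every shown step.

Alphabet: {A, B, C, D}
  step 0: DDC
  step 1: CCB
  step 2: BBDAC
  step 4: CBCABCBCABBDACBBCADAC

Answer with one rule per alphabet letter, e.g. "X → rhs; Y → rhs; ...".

  step 1 ⇒ step 2: CCB ⇒ B·B·DAC
    B ↦ DAC
    C ↦ B
    A ↦ BCA  (constrained at step 2)
  step 0 ⇒ step 1: DDC ⇒ C·C·B
    D ↦ C

A->BCA, B->DAC, C->B, D->C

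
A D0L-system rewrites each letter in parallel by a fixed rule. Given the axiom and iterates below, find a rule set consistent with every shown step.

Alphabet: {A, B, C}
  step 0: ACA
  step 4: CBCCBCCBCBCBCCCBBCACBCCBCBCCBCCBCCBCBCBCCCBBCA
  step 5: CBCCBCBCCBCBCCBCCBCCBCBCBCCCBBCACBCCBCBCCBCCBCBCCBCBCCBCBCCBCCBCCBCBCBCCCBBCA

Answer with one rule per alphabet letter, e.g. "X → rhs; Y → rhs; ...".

  step 4 ⇒ step 5: CBCCBCCBCBCBCCCBBCACBCCBCBCCBCCBCCBCBCBCCCBBCA ⇒ CB·C·CB·CB·C·CB·CB·C·CB·C·CB·C·CB·CB·CB·C·C·CB·BCA·CB·C·CB·CB·C·CB·C·CB·CB·C·CB·CB·C·CB·CB·C·CB·C·CB·C·CB·CB·CB·C·C·CB·BCA
    A ↦ BCA
    B ↦ C
    C ↦ CB

A->BCA, B->C, C->CB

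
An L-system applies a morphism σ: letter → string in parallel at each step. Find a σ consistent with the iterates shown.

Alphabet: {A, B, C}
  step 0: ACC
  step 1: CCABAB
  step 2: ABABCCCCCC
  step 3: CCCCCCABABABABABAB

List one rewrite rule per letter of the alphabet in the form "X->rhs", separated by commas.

  step 2 ⇒ step 3: ABABCCCCCC ⇒ CC·C·CC·C·AB·AB·AB·AB·AB·AB
    A ↦ CC
    B ↦ C
    C ↦ AB

A->CC, B->C, C->AB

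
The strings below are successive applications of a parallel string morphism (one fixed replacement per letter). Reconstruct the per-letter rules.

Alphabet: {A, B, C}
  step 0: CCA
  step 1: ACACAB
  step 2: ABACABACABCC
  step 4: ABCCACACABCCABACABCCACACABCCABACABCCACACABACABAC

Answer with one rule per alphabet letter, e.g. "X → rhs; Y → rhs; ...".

  step 1 ⇒ step 2: ACACAB ⇒ AB·AC·AB·AC·AB·CC
    A ↦ AB
    B ↦ CC
    C ↦ AC

A->AB, B->CC, C->AC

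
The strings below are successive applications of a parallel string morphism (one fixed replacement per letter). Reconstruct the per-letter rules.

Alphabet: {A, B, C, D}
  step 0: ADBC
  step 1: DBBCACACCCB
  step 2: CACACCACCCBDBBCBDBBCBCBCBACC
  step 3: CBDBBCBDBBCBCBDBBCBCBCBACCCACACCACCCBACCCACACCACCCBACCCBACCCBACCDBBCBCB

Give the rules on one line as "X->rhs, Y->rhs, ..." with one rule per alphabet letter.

  step 2 ⇒ step 3: CACACCACCCBDBBCBDBBCBCBCBACC ⇒ CB·DBB·CB·DBB·CB·CB·DBB·CB·CB·CB·ACC·CAC·ACC·ACC·CB·ACC·CAC·ACC·ACC·CB·ACC·CB·ACC·CB·ACC·DBB·CB·CB
    A ↦ DBB
    B ↦ ACC
    C ↦ CB
    D ↦ CAC

A->DBB, B->ACC, C->CB, D->CAC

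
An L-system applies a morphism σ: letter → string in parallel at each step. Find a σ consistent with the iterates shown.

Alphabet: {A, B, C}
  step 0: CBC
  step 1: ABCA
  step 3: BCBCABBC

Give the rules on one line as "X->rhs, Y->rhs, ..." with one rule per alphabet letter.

A->B, B->BC, C->A

  step 0 ⇒ step 1: CBC ⇒ A·BC·A
    B ↦ BC
    C ↦ A
    A ↦ B  (constrained at step 1)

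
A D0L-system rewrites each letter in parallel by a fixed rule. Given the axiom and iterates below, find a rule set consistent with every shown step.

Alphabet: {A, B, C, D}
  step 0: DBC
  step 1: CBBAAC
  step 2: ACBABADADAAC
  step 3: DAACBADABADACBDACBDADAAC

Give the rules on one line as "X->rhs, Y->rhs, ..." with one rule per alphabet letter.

  step 2 ⇒ step 3: ACBABADADAAC ⇒ DA·AC·BA·DA·BA·DA·CB·DA·CB·DA·DA·AC
    A ↦ DA
    B ↦ BA
    C ↦ AC
    D ↦ CB

A->DA, B->BA, C->AC, D->CB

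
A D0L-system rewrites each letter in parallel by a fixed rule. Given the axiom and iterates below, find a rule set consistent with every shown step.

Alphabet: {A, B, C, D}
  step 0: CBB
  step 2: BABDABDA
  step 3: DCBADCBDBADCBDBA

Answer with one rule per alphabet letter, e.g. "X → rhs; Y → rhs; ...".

  step 2 ⇒ step 3: BABDABDA ⇒ DC·BA·DC·BD·BA·DC·BD·BA
    A ↦ BA
    B ↦ DC
    D ↦ BD
    C ↦ A  (constrained at step 0)

A->BA, B->DC, C->A, D->BD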